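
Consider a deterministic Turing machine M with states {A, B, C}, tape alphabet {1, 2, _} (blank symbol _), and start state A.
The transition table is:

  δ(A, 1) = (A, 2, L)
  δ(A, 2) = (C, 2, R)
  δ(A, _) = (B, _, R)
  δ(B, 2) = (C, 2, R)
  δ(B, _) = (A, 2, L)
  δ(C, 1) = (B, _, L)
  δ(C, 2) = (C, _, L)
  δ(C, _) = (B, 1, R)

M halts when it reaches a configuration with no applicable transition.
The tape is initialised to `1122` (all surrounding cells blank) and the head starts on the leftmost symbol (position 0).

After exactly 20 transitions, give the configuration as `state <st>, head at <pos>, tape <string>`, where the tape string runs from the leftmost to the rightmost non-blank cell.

state A, head at -2, tape 22_2

A | __[1]122   read 1 → write 2, move L, go to A
A | _[_]2122   read _ → write _, move R, go to B
B | __[2]122   read 2 → write 2, move R, go to C
C | __2[1]22   read 1 → write _, move L, go to B
B | __[2]_22   read 2 → write 2, move R, go to C
C | __2[_]22   read _ → write 1, move R, go to B
B | __21[2]2   read 2 → write 2, move R, go to C
C | __212[2]   read 2 → write _, move L, go to C
C | __21[2]_   read 2 → write _, move L, go to C
C | __2[1]__   read 1 → write _, move L, go to B
B | __[2]___   read 2 → write 2, move R, go to C
C | __2[_]__   read _ → write 1, move R, go to B
B | __21[_]_   read _ → write 2, move L, go to A
A | __2[1]2_   read 1 → write 2, move L, go to A
A | __[2]22_   read 2 → write 2, move R, go to C
C | __2[2]2_   read 2 → write _, move L, go to C
C | __[2]_2_   read 2 → write _, move L, go to C
C | _[_]__2_   read _ → write 1, move R, go to B
B | _1[_]_2_   read _ → write 2, move L, go to A
A | _[1]2_2_   read 1 → write 2, move L, go to A
A | [_]22_2_
After 20 steps: state A, head at -2, tape 22_2.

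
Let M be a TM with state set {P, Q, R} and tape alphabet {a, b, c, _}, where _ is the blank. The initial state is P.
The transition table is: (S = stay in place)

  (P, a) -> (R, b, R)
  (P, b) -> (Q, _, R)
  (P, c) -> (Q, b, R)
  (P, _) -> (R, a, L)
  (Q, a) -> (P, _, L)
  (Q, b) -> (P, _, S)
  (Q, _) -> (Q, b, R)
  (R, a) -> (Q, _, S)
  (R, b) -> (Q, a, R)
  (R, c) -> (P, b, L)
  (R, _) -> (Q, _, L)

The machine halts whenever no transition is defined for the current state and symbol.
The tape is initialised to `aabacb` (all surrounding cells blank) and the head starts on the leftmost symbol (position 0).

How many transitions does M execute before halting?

28

state=P head=0 tape=__[a]abacb   (P,a)→(R,b,R)
state=R head=1 tape=__b[a]bacb   (R,a)→(Q,_,S)
state=Q head=1 tape=__b[_]bacb   (Q,_)→(Q,b,R)
state=Q head=2 tape=__bb[b]acb   (Q,b)→(P,_,S)
state=P head=2 tape=__bb[_]acb   (P,_)→(R,a,L)
state=R head=1 tape=__b[b]aacb   (R,b)→(Q,a,R)
state=Q head=2 tape=__ba[a]acb   (Q,a)→(P,_,L)
state=P head=1 tape=__b[a]_acb   (P,a)→(R,b,R)
state=R head=2 tape=__bb[_]acb   (R,_)→(Q,_,L)
state=Q head=1 tape=__b[b]_acb   (Q,b)→(P,_,S)
state=P head=1 tape=__b[_]_acb   (P,_)→(R,a,L)
state=R head=0 tape=__[b]a_acb   (R,b)→(Q,a,R)
state=Q head=1 tape=__a[a]_acb   (Q,a)→(P,_,L)
state=P head=0 tape=__[a]__acb   (P,a)→(R,b,R)
state=R head=1 tape=__b[_]_acb   (R,_)→(Q,_,L)
state=Q head=0 tape=__[b]__acb   (Q,b)→(P,_,S)
state=P head=0 tape=__[_]__acb   (P,_)→(R,a,L)
state=R head=-1 tape=_[_]a__acb   (R,_)→(Q,_,L)
state=Q head=-2 tape=[_]_a__acb   (Q,_)→(Q,b,R)
state=Q head=-1 tape=b[_]a__acb   (Q,_)→(Q,b,R)
state=Q head=0 tape=bb[a]__acb   (Q,a)→(P,_,L)
state=P head=-1 tape=b[b]___acb   (P,b)→(Q,_,R)
state=Q head=0 tape=b_[_]__acb   (Q,_)→(Q,b,R)
state=Q head=1 tape=b_b[_]_acb   (Q,_)→(Q,b,R)
state=Q head=2 tape=b_bb[_]acb   (Q,_)→(Q,b,R)
state=Q head=3 tape=b_bbb[a]cb   (Q,a)→(P,_,L)
state=P head=2 tape=b_bb[b]_cb   (P,b)→(Q,_,R)
state=Q head=3 tape=b_bb_[_]cb   (Q,_)→(Q,b,R)
state=Q head=4 tape=b_bb_b[c]b
M halts after 28 transitions.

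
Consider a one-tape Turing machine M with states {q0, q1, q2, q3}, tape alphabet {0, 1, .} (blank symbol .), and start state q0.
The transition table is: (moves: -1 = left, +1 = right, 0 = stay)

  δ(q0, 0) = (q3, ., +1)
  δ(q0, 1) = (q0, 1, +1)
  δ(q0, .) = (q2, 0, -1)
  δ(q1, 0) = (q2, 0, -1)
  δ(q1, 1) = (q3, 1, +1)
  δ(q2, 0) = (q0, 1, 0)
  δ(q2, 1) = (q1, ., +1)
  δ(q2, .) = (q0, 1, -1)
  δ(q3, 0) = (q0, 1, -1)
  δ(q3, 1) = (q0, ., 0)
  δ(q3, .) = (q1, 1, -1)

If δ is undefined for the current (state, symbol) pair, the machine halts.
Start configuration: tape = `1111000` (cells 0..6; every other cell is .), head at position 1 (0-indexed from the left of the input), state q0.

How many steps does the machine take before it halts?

state=q0 head=1 tape=1[1]11000.   (q0,1)→(q0,1,+1)
state=q0 head=2 tape=11[1]1000.   (q0,1)→(q0,1,+1)
state=q0 head=3 tape=111[1]000.   (q0,1)→(q0,1,+1)
state=q0 head=4 tape=1111[0]00.   (q0,0)→(q3,.,+1)
state=q3 head=5 tape=1111.[0]0.   (q3,0)→(q0,1,-1)
state=q0 head=4 tape=1111[.]10.   (q0,.)→(q2,0,-1)
state=q2 head=3 tape=111[1]010.   (q2,1)→(q1,.,+1)
state=q1 head=4 tape=111.[0]10.   (q1,0)→(q2,0,-1)
state=q2 head=3 tape=111[.]010.   (q2,.)→(q0,1,-1)
state=q0 head=2 tape=11[1]1010.   (q0,1)→(q0,1,+1)
state=q0 head=3 tape=111[1]010.   (q0,1)→(q0,1,+1)
state=q0 head=4 tape=1111[0]10.   (q0,0)→(q3,.,+1)
state=q3 head=5 tape=1111.[1]0.   (q3,1)→(q0,.,0)
state=q0 head=5 tape=1111.[.]0.   (q0,.)→(q2,0,-1)
state=q2 head=4 tape=1111[.]00.   (q2,.)→(q0,1,-1)
state=q0 head=3 tape=111[1]100.   (q0,1)→(q0,1,+1)
state=q0 head=4 tape=1111[1]00.   (q0,1)→(q0,1,+1)
state=q0 head=5 tape=11111[0]0.   (q0,0)→(q3,.,+1)
state=q3 head=6 tape=11111.[0].   (q3,0)→(q0,1,-1)
state=q0 head=5 tape=11111[.]1.   (q0,.)→(q2,0,-1)
state=q2 head=4 tape=1111[1]01.   (q2,1)→(q1,.,+1)
state=q1 head=5 tape=1111.[0]1.   (q1,0)→(q2,0,-1)
state=q2 head=4 tape=1111[.]01.   (q2,.)→(q0,1,-1)
state=q0 head=3 tape=111[1]101.   (q0,1)→(q0,1,+1)
state=q0 head=4 tape=1111[1]01.   (q0,1)→(q0,1,+1)
state=q0 head=5 tape=11111[0]1.   (q0,0)→(q3,.,+1)
state=q3 head=6 tape=11111.[1].   (q3,1)→(q0,.,0)
state=q0 head=6 tape=11111.[.].   (q0,.)→(q2,0,-1)
state=q2 head=5 tape=11111[.]0.   (q2,.)→(q0,1,-1)
state=q0 head=4 tape=1111[1]10.   (q0,1)→(q0,1,+1)
state=q0 head=5 tape=11111[1]0.   (q0,1)→(q0,1,+1)
state=q0 head=6 tape=111111[0].   (q0,0)→(q3,.,+1)
state=q3 head=7 tape=111111.[.]   (q3,.)→(q1,1,-1)
state=q1 head=6 tape=111111[.]1
M halts after 33 transitions.

33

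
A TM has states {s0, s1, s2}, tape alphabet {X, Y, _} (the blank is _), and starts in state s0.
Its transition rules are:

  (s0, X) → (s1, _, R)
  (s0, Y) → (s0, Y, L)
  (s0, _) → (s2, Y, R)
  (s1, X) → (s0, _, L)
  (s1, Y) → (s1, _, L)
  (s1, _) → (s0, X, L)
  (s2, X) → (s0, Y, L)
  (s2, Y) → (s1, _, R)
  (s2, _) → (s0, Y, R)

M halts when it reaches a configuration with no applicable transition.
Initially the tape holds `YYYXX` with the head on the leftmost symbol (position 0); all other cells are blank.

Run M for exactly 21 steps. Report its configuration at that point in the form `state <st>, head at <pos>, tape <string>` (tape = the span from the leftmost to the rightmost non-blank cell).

state s0, head at 3, tape YYYYYYYY

state=s0 head=0 tape=__[Y]YYXX_   (s0,Y)→(s0,Y,L)
state=s0 head=-1 tape=_[_]YYYXX_   (s0,_)→(s2,Y,R)
state=s2 head=0 tape=_Y[Y]YYXX_   (s2,Y)→(s1,_,R)
state=s1 head=1 tape=_Y_[Y]YXX_   (s1,Y)→(s1,_,L)
state=s1 head=0 tape=_Y[_]_YXX_   (s1,_)→(s0,X,L)
state=s0 head=-1 tape=_[Y]X_YXX_   (s0,Y)→(s0,Y,L)
state=s0 head=-2 tape=[_]YX_YXX_   (s0,_)→(s2,Y,R)
state=s2 head=-1 tape=Y[Y]X_YXX_   (s2,Y)→(s1,_,R)
state=s1 head=0 tape=Y_[X]_YXX_   (s1,X)→(s0,_,L)
state=s0 head=-1 tape=Y[_]__YXX_   (s0,_)→(s2,Y,R)
state=s2 head=0 tape=YY[_]_YXX_   (s2,_)→(s0,Y,R)
state=s0 head=1 tape=YYY[_]YXX_   (s0,_)→(s2,Y,R)
state=s2 head=2 tape=YYYY[Y]XX_   (s2,Y)→(s1,_,R)
state=s1 head=3 tape=YYYY_[X]X_   (s1,X)→(s0,_,L)
state=s0 head=2 tape=YYYY[_]_X_   (s0,_)→(s2,Y,R)
state=s2 head=3 tape=YYYYY[_]X_   (s2,_)→(s0,Y,R)
state=s0 head=4 tape=YYYYYY[X]_   (s0,X)→(s1,_,R)
state=s1 head=5 tape=YYYYYY_[_]   (s1,_)→(s0,X,L)
state=s0 head=4 tape=YYYYYY[_]X   (s0,_)→(s2,Y,R)
state=s2 head=5 tape=YYYYYYY[X]   (s2,X)→(s0,Y,L)
state=s0 head=4 tape=YYYYYY[Y]Y   (s0,Y)→(s0,Y,L)
state=s0 head=3 tape=YYYYY[Y]YY
After 21 steps: state s0, head at 3, tape YYYYYYYY.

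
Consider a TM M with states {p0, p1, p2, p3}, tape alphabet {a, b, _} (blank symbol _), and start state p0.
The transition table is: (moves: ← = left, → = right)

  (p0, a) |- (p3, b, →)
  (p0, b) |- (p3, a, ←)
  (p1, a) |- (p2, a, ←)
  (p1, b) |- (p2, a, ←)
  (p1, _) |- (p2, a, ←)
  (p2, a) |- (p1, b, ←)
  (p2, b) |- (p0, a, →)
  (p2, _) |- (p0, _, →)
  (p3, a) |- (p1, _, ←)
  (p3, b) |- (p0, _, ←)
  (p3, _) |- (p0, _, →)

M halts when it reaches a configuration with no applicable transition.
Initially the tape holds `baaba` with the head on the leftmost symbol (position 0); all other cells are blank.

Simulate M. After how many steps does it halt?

state=p0 head=0 tape=_[b]aaba__   (p0,b)→(p3,a,←)
state=p3 head=-1 tape=[_]aaaba__   (p3,_)→(p0,_,→)
state=p0 head=0 tape=_[a]aaba__   (p0,a)→(p3,b,→)
state=p3 head=1 tape=_b[a]aba__   (p3,a)→(p1,_,←)
state=p1 head=0 tape=_[b]_aba__   (p1,b)→(p2,a,←)
state=p2 head=-1 tape=[_]a_aba__   (p2,_)→(p0,_,→)
state=p0 head=0 tape=_[a]_aba__   (p0,a)→(p3,b,→)
state=p3 head=1 tape=_b[_]aba__   (p3,_)→(p0,_,→)
state=p0 head=2 tape=_b_[a]ba__   (p0,a)→(p3,b,→)
state=p3 head=3 tape=_b_b[b]a__   (p3,b)→(p0,_,←)
state=p0 head=2 tape=_b_[b]_a__   (p0,b)→(p3,a,←)
state=p3 head=1 tape=_b[_]a_a__   (p3,_)→(p0,_,→)
state=p0 head=2 tape=_b_[a]_a__   (p0,a)→(p3,b,→)
state=p3 head=3 tape=_b_b[_]a__   (p3,_)→(p0,_,→)
state=p0 head=4 tape=_b_b_[a]__   (p0,a)→(p3,b,→)
state=p3 head=5 tape=_b_b_b[_]_   (p3,_)→(p0,_,→)
state=p0 head=6 tape=_b_b_b_[_]
M halts after 16 transitions.

16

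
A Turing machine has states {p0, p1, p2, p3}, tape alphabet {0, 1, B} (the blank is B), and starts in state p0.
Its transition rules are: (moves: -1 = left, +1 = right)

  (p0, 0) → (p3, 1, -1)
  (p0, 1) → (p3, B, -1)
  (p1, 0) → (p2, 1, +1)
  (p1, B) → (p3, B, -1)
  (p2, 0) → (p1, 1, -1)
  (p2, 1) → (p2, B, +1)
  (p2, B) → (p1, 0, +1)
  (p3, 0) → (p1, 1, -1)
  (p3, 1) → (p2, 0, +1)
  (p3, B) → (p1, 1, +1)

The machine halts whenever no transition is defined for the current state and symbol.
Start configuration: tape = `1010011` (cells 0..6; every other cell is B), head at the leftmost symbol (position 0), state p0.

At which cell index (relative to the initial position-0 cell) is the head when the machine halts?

state=p0 head=0 tape=B[1]010011   (p0,1)→(p3,B,-1)
state=p3 head=-1 tape=[B]B010011   (p3,B)→(p1,1,+1)
state=p1 head=0 tape=1[B]010011   (p1,B)→(p3,B,-1)
state=p3 head=-1 tape=[1]B010011   (p3,1)→(p2,0,+1)
state=p2 head=0 tape=0[B]010011   (p2,B)→(p1,0,+1)
state=p1 head=1 tape=00[0]10011   (p1,0)→(p2,1,+1)
state=p2 head=2 tape=001[1]0011   (p2,1)→(p2,B,+1)
state=p2 head=3 tape=001B[0]011   (p2,0)→(p1,1,-1)
state=p1 head=2 tape=001[B]1011   (p1,B)→(p3,B,-1)
state=p3 head=1 tape=00[1]B1011   (p3,1)→(p2,0,+1)
state=p2 head=2 tape=000[B]1011   (p2,B)→(p1,0,+1)
state=p1 head=3 tape=0000[1]011
At halt the head is at cell 3.

3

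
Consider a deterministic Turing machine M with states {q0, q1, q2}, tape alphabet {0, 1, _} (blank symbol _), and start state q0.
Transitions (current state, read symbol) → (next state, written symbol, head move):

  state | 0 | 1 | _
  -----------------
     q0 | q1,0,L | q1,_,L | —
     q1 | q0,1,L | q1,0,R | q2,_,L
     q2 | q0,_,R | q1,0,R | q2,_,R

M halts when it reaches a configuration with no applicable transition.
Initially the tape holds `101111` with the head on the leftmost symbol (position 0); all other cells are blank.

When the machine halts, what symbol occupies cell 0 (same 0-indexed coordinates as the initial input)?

state=q0 head=0 tape=__[1]01111_   (q0,1)→(q1,_,L)
state=q1 head=-1 tape=_[_]_01111_   (q1,_)→(q2,_,L)
state=q2 head=-2 tape=[_]__01111_   (q2,_)→(q2,_,R)
state=q2 head=-1 tape=_[_]_01111_   (q2,_)→(q2,_,R)
state=q2 head=0 tape=__[_]01111_   (q2,_)→(q2,_,R)
state=q2 head=1 tape=___[0]1111_   (q2,0)→(q0,_,R)
state=q0 head=2 tape=____[1]111_   (q0,1)→(q1,_,L)
state=q1 head=1 tape=___[_]_111_   (q1,_)→(q2,_,L)
state=q2 head=0 tape=__[_]__111_   (q2,_)→(q2,_,R)
state=q2 head=1 tape=___[_]_111_   (q2,_)→(q2,_,R)
state=q2 head=2 tape=____[_]111_   (q2,_)→(q2,_,R)
state=q2 head=3 tape=_____[1]11_   (q2,1)→(q1,0,R)
state=q1 head=4 tape=_____0[1]1_   (q1,1)→(q1,0,R)
state=q1 head=5 tape=_____00[1]_   (q1,1)→(q1,0,R)
state=q1 head=6 tape=_____000[_]   (q1,_)→(q2,_,L)
state=q2 head=5 tape=_____00[0]_   (q2,0)→(q0,_,R)
state=q0 head=6 tape=_____00_[_]
Cell 0 holds _ when M halts.

_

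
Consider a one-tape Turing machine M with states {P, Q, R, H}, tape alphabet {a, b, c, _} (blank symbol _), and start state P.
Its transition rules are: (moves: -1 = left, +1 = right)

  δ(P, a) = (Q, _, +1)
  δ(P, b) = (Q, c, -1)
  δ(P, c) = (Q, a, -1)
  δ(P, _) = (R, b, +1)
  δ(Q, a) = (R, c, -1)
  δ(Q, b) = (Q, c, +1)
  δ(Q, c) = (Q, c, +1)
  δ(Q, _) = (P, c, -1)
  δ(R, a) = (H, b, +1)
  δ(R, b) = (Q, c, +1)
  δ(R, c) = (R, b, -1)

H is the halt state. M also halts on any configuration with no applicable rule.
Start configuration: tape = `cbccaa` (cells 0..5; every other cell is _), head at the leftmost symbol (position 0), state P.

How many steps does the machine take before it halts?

9

P | ___[c]bccaa   read c → write a, move -1, go to Q
Q | __[_]abccaa   read _ → write c, move -1, go to P
P | _[_]cabccaa   read _ → write b, move +1, go to R
R | _b[c]abccaa   read c → write b, move -1, go to R
R | _[b]babccaa   read b → write c, move +1, go to Q
Q | _c[b]abccaa   read b → write c, move +1, go to Q
Q | _cc[a]bccaa   read a → write c, move -1, go to R
R | _c[c]cbccaa   read c → write b, move -1, go to R
R | _[c]bcbccaa   read c → write b, move -1, go to R
R | [_]bbcbccaa
M halts after 9 transitions.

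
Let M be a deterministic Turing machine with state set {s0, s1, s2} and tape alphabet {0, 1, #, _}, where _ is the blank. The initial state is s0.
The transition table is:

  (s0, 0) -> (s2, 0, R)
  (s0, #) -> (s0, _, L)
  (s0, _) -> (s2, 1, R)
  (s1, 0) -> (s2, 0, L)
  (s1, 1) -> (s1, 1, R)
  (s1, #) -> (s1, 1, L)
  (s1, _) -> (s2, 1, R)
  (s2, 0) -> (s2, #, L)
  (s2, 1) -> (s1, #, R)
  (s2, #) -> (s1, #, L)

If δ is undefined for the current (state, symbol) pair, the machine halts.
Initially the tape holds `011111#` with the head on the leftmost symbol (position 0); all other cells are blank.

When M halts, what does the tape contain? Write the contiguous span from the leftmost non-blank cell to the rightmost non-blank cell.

state=s0 head=0 tape=[0]11111#__   (s0,0)→(s2,0,R)
state=s2 head=1 tape=0[1]1111#__   (s2,1)→(s1,#,R)
state=s1 head=2 tape=0#[1]111#__   (s1,1)→(s1,1,R)
state=s1 head=3 tape=0#1[1]11#__   (s1,1)→(s1,1,R)
state=s1 head=4 tape=0#11[1]1#__   (s1,1)→(s1,1,R)
state=s1 head=5 tape=0#111[1]#__   (s1,1)→(s1,1,R)
state=s1 head=6 tape=0#1111[#]__   (s1,#)→(s1,1,L)
state=s1 head=5 tape=0#111[1]1__   (s1,1)→(s1,1,R)
state=s1 head=6 tape=0#1111[1]__   (s1,1)→(s1,1,R)
state=s1 head=7 tape=0#11111[_]_   (s1,_)→(s2,1,R)
state=s2 head=8 tape=0#111111[_]
The non-blank tape span at halt is 0#111111.

0#111111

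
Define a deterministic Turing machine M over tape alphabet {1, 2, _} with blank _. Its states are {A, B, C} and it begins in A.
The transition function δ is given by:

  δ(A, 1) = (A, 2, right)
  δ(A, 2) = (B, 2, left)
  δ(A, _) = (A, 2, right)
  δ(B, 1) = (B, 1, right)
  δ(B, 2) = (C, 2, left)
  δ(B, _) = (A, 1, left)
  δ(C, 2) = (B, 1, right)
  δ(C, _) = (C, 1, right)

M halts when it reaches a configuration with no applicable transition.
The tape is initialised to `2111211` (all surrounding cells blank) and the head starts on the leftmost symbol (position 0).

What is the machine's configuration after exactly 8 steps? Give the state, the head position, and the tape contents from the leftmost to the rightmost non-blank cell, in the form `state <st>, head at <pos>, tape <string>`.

state C, head at -2, tape 122111211

A | __[2]111211   read 2 → write 2, move left, go to B
B | _[_]2111211   read _ → write 1, move left, go to A
A | [_]12111211   read _ → write 2, move right, go to A
A | 2[1]2111211   read 1 → write 2, move right, go to A
A | 22[2]111211   read 2 → write 2, move left, go to B
B | 2[2]2111211   read 2 → write 2, move left, go to C
C | [2]22111211   read 2 → write 1, move right, go to B
B | 1[2]2111211   read 2 → write 2, move left, go to C
C | [1]22111211
After 8 steps: state C, head at -2, tape 122111211.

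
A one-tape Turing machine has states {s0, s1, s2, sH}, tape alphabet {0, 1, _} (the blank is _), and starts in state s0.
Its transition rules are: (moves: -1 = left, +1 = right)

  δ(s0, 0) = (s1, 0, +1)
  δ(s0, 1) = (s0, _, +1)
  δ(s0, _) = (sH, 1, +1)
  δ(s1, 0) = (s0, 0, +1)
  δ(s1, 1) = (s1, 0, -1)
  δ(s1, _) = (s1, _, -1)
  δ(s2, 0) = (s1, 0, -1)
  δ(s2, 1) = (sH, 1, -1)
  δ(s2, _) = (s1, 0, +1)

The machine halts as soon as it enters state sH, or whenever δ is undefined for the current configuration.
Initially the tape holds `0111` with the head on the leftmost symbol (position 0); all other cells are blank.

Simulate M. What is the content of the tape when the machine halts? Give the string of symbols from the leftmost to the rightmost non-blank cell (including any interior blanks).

s0 | [0]111__   read 0 → write 0, move +1, go to s1
s1 | 0[1]11__   read 1 → write 0, move -1, go to s1
s1 | [0]011__   read 0 → write 0, move +1, go to s0
s0 | 0[0]11__   read 0 → write 0, move +1, go to s1
s1 | 00[1]1__   read 1 → write 0, move -1, go to s1
s1 | 0[0]01__   read 0 → write 0, move +1, go to s0
s0 | 00[0]1__   read 0 → write 0, move +1, go to s1
s1 | 000[1]__   read 1 → write 0, move -1, go to s1
s1 | 00[0]0__   read 0 → write 0, move +1, go to s0
s0 | 000[0]__   read 0 → write 0, move +1, go to s1
s1 | 0000[_]_   read _ → write _, move -1, go to s1
s1 | 000[0]__   read 0 → write 0, move +1, go to s0
s0 | 0000[_]_   read _ → write 1, move +1, go to sH
sH | 00001[_]
The non-blank tape span at halt is 00001.

00001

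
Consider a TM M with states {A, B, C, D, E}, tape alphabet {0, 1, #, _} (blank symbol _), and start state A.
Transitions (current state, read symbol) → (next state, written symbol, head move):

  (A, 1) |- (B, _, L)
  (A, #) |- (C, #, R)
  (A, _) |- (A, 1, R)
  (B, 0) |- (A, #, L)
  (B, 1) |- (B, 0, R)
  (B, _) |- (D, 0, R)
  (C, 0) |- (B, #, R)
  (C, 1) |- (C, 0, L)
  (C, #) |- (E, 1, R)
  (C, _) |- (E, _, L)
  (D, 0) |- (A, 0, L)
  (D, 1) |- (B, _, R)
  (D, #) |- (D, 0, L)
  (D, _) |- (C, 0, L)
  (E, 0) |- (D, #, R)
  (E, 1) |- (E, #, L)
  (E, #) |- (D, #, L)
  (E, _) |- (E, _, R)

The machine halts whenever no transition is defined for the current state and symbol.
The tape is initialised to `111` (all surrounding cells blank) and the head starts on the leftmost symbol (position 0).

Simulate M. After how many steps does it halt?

30

A | _____[1]11   read 1 → write _, move L, go to B
B | ____[_]_11   read _ → write 0, move R, go to D
D | ____0[_]11   read _ → write 0, move L, go to C
C | ____[0]011   read 0 → write #, move R, go to B
B | ____#[0]11   read 0 → write #, move L, go to A
A | ____[#]#11   read # → write #, move R, go to C
C | ____#[#]11   read # → write 1, move R, go to E
E | ____#1[1]1   read 1 → write #, move L, go to E
E | ____#[1]#1   read 1 → write #, move L, go to E
E | ____[#]##1   read # → write #, move L, go to D
D | ___[_]###1   read _ → write 0, move L, go to C
C | __[_]0###1   read _ → write _, move L, go to E
E | _[_]_0###1   read _ → write _, move R, go to E
E | __[_]0###1   read _ → write _, move R, go to E
E | ___[0]###1   read 0 → write #, move R, go to D
D | ___#[#]##1   read # → write 0, move L, go to D
D | ___[#]0##1   read # → write 0, move L, go to D
D | __[_]00##1   read _ → write 0, move L, go to C
C | _[_]000##1   read _ → write _, move L, go to E
E | [_]_000##1   read _ → write _, move R, go to E
E | _[_]000##1   read _ → write _, move R, go to E
E | __[0]00##1   read 0 → write #, move R, go to D
D | __#[0]0##1   read 0 → write 0, move L, go to A
A | __[#]00##1   read # → write #, move R, go to C
C | __#[0]0##1   read 0 → write #, move R, go to B
B | __##[0]##1   read 0 → write #, move L, go to A
A | __#[#]###1   read # → write #, move R, go to C
C | __##[#]##1   read # → write 1, move R, go to E
E | __##1[#]#1   read # → write #, move L, go to D
D | __##[1]##1   read 1 → write _, move R, go to B
B | __##_[#]#1
M halts after 30 transitions.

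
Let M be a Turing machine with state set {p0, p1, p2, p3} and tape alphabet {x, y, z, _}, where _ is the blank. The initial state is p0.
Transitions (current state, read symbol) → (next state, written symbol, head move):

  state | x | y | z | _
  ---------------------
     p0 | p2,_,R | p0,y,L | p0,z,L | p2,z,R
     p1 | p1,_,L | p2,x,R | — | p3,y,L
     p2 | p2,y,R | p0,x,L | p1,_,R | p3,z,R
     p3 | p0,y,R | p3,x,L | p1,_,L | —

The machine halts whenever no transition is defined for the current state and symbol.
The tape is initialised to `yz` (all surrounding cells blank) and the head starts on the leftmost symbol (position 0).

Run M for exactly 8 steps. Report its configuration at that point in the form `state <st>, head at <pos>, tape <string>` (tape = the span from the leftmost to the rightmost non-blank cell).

state p3, head at -2, tape zy_z

p0 | __[y]z   read y → write y, move L, go to p0
p0 | _[_]yz   read _ → write z, move R, go to p2
p2 | _z[y]z   read y → write x, move L, go to p0
p0 | _[z]xz   read z → write z, move L, go to p0
p0 | [_]zxz   read _ → write z, move R, go to p2
p2 | z[z]xz   read z → write _, move R, go to p1
p1 | z_[x]z   read x → write _, move L, go to p1
p1 | z[_]_z   read _ → write y, move L, go to p3
p3 | [z]y_z
After 8 steps: state p3, head at -2, tape zy_z.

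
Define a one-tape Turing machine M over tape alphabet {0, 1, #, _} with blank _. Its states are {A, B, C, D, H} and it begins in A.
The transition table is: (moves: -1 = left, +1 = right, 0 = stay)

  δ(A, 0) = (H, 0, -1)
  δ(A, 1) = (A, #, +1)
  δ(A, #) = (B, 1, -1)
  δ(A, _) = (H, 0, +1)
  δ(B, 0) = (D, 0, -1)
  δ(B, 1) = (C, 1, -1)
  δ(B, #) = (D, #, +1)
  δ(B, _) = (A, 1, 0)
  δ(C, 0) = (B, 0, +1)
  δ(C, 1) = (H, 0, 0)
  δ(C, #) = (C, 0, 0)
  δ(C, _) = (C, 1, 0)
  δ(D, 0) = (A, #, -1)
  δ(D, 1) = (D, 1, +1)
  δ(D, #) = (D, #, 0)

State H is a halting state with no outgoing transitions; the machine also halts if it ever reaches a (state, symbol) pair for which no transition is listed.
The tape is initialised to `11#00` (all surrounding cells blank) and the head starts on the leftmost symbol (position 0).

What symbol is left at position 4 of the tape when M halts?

1

state=A head=0 tape=[1]1#00_   (A,1)→(A,#,+1)
state=A head=1 tape=#[1]#00_   (A,1)→(A,#,+1)
state=A head=2 tape=##[#]00_   (A,#)→(B,1,-1)
state=B head=1 tape=#[#]100_   (B,#)→(D,#,+1)
state=D head=2 tape=##[1]00_   (D,1)→(D,1,+1)
state=D head=3 tape=##1[0]0_   (D,0)→(A,#,-1)
state=A head=2 tape=##[1]#0_   (A,1)→(A,#,+1)
state=A head=3 tape=###[#]0_   (A,#)→(B,1,-1)
state=B head=2 tape=##[#]10_   (B,#)→(D,#,+1)
state=D head=3 tape=###[1]0_   (D,1)→(D,1,+1)
state=D head=4 tape=###1[0]_   (D,0)→(A,#,-1)
state=A head=3 tape=###[1]#_   (A,1)→(A,#,+1)
state=A head=4 tape=####[#]_   (A,#)→(B,1,-1)
state=B head=3 tape=###[#]1_   (B,#)→(D,#,+1)
state=D head=4 tape=####[1]_   (D,1)→(D,1,+1)
state=D head=5 tape=####1[_]
Cell 4 holds 1 when M halts.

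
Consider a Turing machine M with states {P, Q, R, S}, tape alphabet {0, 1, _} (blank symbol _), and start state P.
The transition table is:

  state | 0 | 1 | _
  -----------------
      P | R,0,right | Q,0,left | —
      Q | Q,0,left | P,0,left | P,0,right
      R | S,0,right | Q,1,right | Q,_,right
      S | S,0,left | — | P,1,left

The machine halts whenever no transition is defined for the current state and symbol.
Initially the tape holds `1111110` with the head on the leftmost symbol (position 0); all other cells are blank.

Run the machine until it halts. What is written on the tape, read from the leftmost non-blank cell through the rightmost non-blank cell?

1000001110

P | ____[1]111110   read 1 → write 0, move left, go to Q
Q | ___[_]0111110   read _ → write 0, move right, go to P
P | ___0[0]111110   read 0 → write 0, move right, go to R
R | ___00[1]11110   read 1 → write 1, move right, go to Q
Q | ___001[1]1110   read 1 → write 0, move left, go to P
P | ___00[1]01110   read 1 → write 0, move left, go to Q
Q | ___0[0]001110   read 0 → write 0, move left, go to Q
Q | ___[0]0001110   read 0 → write 0, move left, go to Q
Q | __[_]00001110   read _ → write 0, move right, go to P
P | __0[0]0001110   read 0 → write 0, move right, go to R
R | __00[0]001110   read 0 → write 0, move right, go to S
S | __000[0]01110   read 0 → write 0, move left, go to S
S | __00[0]001110   read 0 → write 0, move left, go to S
S | __0[0]0001110   read 0 → write 0, move left, go to S
S | __[0]00001110   read 0 → write 0, move left, go to S
S | _[_]000001110   read _ → write 1, move left, go to P
P | [_]1000001110
The non-blank tape span at halt is 1000001110.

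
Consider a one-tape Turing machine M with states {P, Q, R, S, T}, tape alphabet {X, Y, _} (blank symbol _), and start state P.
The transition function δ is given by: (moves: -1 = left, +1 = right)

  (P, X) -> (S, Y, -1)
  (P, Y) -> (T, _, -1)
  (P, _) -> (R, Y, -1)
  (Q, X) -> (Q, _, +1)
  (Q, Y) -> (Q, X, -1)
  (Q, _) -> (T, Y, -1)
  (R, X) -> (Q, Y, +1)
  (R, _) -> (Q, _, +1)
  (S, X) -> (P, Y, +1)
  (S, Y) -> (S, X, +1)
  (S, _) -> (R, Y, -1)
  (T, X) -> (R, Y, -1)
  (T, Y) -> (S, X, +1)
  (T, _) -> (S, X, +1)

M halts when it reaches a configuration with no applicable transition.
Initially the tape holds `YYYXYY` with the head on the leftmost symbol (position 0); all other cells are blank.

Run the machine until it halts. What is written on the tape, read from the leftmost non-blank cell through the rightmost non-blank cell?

P | ___[Y]YYXYY_   read Y → write _, move -1, go to T
T | __[_]_YYXYY_   read _ → write X, move +1, go to S
S | __X[_]YYXYY_   read _ → write Y, move -1, go to R
R | __[X]YYYXYY_   read X → write Y, move +1, go to Q
Q | __Y[Y]YYXYY_   read Y → write X, move -1, go to Q
Q | __[Y]XYYXYY_   read Y → write X, move -1, go to Q
Q | _[_]XXYYXYY_   read _ → write Y, move -1, go to T
T | [_]YXXYYXYY_   read _ → write X, move +1, go to S
S | X[Y]XXYYXYY_   read Y → write X, move +1, go to S
S | XX[X]XYYXYY_   read X → write Y, move +1, go to P
P | XXY[X]YYXYY_   read X → write Y, move -1, go to S
S | XX[Y]YYYXYY_   read Y → write X, move +1, go to S
S | XXX[Y]YYXYY_   read Y → write X, move +1, go to S
S | XXXX[Y]YXYY_   read Y → write X, move +1, go to S
S | XXXXX[Y]XYY_   read Y → write X, move +1, go to S
S | XXXXXX[X]YY_   read X → write Y, move +1, go to P
P | XXXXXXY[Y]Y_   read Y → write _, move -1, go to T
T | XXXXXX[Y]_Y_   read Y → write X, move +1, go to S
S | XXXXXXX[_]Y_   read _ → write Y, move -1, go to R
R | XXXXXX[X]YY_   read X → write Y, move +1, go to Q
Q | XXXXXXY[Y]Y_   read Y → write X, move -1, go to Q
Q | XXXXXX[Y]XY_   read Y → write X, move -1, go to Q
Q | XXXXX[X]XXY_   read X → write _, move +1, go to Q
Q | XXXXX_[X]XY_   read X → write _, move +1, go to Q
Q | XXXXX__[X]Y_   read X → write _, move +1, go to Q
Q | XXXXX___[Y]_   read Y → write X, move -1, go to Q
Q | XXXXX__[_]X_   read _ → write Y, move -1, go to T
T | XXXXX_[_]YX_   read _ → write X, move +1, go to S
S | XXXXX_X[Y]X_   read Y → write X, move +1, go to S
S | XXXXX_XX[X]_   read X → write Y, move +1, go to P
P | XXXXX_XXY[_]   read _ → write Y, move -1, go to R
R | XXXXX_XX[Y]Y
The non-blank tape span at halt is XXXXX_XXYY.

XXXXX_XXYY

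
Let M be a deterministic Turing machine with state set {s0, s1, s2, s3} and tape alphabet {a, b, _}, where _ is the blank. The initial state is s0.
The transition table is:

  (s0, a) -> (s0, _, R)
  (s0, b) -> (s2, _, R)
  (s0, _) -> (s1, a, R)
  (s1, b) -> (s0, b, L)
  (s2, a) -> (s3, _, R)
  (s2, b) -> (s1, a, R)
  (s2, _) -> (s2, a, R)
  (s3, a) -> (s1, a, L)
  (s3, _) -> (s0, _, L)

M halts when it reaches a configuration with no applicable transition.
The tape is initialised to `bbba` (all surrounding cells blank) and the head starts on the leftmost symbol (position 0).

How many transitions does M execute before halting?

s0 | [b]bba_   read b → write _, move R, go to s2
s2 | _[b]ba_   read b → write a, move R, go to s1
s1 | _a[b]a_   read b → write b, move L, go to s0
s0 | _[a]ba_   read a → write _, move R, go to s0
s0 | __[b]a_   read b → write _, move R, go to s2
s2 | ___[a]_   read a → write _, move R, go to s3
s3 | ____[_]   read _ → write _, move L, go to s0
s0 | ___[_]_   read _ → write a, move R, go to s1
s1 | ___a[_]
M halts after 8 transitions.

8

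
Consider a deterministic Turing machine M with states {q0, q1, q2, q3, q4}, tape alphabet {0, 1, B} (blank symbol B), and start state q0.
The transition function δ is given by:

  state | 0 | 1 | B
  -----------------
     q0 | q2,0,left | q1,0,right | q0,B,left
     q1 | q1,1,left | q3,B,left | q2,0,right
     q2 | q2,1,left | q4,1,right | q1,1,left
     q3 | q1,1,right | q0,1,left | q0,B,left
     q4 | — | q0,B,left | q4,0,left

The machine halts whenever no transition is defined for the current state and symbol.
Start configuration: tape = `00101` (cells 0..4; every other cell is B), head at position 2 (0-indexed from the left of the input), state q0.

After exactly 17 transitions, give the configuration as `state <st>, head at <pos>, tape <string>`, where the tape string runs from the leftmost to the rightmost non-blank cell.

state=q0 head=2 tape=B00[1]01B   (q0,1)→(q1,0,right)
state=q1 head=3 tape=B000[0]1B   (q1,0)→(q1,1,left)
state=q1 head=2 tape=B00[0]11B   (q1,0)→(q1,1,left)
state=q1 head=1 tape=B0[0]111B   (q1,0)→(q1,1,left)
state=q1 head=0 tape=B[0]1111B   (q1,0)→(q1,1,left)
state=q1 head=-1 tape=[B]11111B   (q1,B)→(q2,0,right)
state=q2 head=0 tape=0[1]1111B   (q2,1)→(q4,1,right)
state=q4 head=1 tape=01[1]111B   (q4,1)→(q0,B,left)
state=q0 head=0 tape=0[1]B111B   (q0,1)→(q1,0,right)
state=q1 head=1 tape=00[B]111B   (q1,B)→(q2,0,right)
state=q2 head=2 tape=000[1]11B   (q2,1)→(q4,1,right)
state=q4 head=3 tape=0001[1]1B   (q4,1)→(q0,B,left)
state=q0 head=2 tape=000[1]B1B   (q0,1)→(q1,0,right)
state=q1 head=3 tape=0000[B]1B   (q1,B)→(q2,0,right)
state=q2 head=4 tape=00000[1]B   (q2,1)→(q4,1,right)
state=q4 head=5 tape=000001[B]   (q4,B)→(q4,0,left)
state=q4 head=4 tape=00000[1]0   (q4,1)→(q0,B,left)
state=q0 head=3 tape=0000[0]B0
After 17 steps: state q0, head at 3, tape 00000B0.

state q0, head at 3, tape 00000B0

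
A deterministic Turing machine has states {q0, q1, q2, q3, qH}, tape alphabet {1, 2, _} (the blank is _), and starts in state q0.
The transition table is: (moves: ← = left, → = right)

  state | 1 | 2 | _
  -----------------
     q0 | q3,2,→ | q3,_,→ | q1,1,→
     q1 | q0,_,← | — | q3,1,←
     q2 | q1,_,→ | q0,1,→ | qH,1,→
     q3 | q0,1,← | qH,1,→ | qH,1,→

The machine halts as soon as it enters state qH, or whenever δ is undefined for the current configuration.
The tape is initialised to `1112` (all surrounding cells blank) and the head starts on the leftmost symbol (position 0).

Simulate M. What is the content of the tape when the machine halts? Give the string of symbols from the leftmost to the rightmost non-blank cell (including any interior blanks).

state=q0 head=0 tape=[1]112   (q0,1)→(q3,2,→)
state=q3 head=1 tape=2[1]12   (q3,1)→(q0,1,←)
state=q0 head=0 tape=[2]112   (q0,2)→(q3,_,→)
state=q3 head=1 tape=_[1]12   (q3,1)→(q0,1,←)
state=q0 head=0 tape=[_]112   (q0,_)→(q1,1,→)
state=q1 head=1 tape=1[1]12   (q1,1)→(q0,_,←)
state=q0 head=0 tape=[1]_12   (q0,1)→(q3,2,→)
state=q3 head=1 tape=2[_]12   (q3,_)→(qH,1,→)
state=qH head=2 tape=21[1]2
The non-blank tape span at halt is 2112.

2112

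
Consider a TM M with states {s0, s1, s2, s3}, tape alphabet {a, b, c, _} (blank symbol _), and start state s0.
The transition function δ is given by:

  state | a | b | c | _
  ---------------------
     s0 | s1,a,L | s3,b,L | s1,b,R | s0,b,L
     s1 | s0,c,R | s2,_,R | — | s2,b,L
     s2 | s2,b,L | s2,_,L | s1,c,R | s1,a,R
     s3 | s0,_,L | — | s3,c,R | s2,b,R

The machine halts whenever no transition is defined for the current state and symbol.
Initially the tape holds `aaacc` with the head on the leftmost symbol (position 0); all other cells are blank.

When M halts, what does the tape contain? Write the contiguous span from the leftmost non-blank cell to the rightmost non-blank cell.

state=s0 head=0 tape=__[a]aacc   (s0,a)→(s1,a,L)
state=s1 head=-1 tape=_[_]aaacc   (s1,_)→(s2,b,L)
state=s2 head=-2 tape=[_]baaacc   (s2,_)→(s1,a,R)
state=s1 head=-1 tape=a[b]aaacc   (s1,b)→(s2,_,R)
state=s2 head=0 tape=a_[a]aacc   (s2,a)→(s2,b,L)
state=s2 head=-1 tape=a[_]baacc   (s2,_)→(s1,a,R)
state=s1 head=0 tape=aa[b]aacc   (s1,b)→(s2,_,R)
state=s2 head=1 tape=aa_[a]acc   (s2,a)→(s2,b,L)
state=s2 head=0 tape=aa[_]bacc   (s2,_)→(s1,a,R)
state=s1 head=1 tape=aaa[b]acc   (s1,b)→(s2,_,R)
state=s2 head=2 tape=aaa_[a]cc   (s2,a)→(s2,b,L)
state=s2 head=1 tape=aaa[_]bcc   (s2,_)→(s1,a,R)
state=s1 head=2 tape=aaaa[b]cc   (s1,b)→(s2,_,R)
state=s2 head=3 tape=aaaa_[c]c   (s2,c)→(s1,c,R)
state=s1 head=4 tape=aaaa_c[c]
The non-blank tape span at halt is aaaa_cc.

aaaa_cc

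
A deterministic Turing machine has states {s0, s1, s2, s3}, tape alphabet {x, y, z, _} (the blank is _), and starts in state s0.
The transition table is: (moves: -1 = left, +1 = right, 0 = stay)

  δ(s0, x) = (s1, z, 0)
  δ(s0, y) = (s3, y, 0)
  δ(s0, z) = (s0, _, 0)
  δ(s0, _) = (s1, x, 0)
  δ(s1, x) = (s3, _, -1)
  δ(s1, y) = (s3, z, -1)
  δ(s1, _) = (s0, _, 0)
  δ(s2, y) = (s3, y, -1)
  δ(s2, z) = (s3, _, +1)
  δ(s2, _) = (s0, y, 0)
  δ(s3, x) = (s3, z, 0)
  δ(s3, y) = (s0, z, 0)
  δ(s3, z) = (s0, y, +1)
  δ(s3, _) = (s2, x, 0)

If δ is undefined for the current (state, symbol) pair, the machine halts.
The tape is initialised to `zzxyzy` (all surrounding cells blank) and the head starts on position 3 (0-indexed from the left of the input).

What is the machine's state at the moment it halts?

s2

s0 | _zzx[y]zy   read y → write y, move 0, go to s3
s3 | _zzx[y]zy   read y → write z, move 0, go to s0
s0 | _zzx[z]zy   read z → write _, move 0, go to s0
s0 | _zzx[_]zy   read _ → write x, move 0, go to s1
s1 | _zzx[x]zy   read x → write _, move -1, go to s3
s3 | _zz[x]_zy   read x → write z, move 0, go to s3
s3 | _zz[z]_zy   read z → write y, move +1, go to s0
s0 | _zzy[_]zy   read _ → write x, move 0, go to s1
s1 | _zzy[x]zy   read x → write _, move -1, go to s3
s3 | _zz[y]_zy   read y → write z, move 0, go to s0
s0 | _zz[z]_zy   read z → write _, move 0, go to s0
s0 | _zz[_]_zy   read _ → write x, move 0, go to s1
s1 | _zz[x]_zy   read x → write _, move -1, go to s3
s3 | _z[z]__zy   read z → write y, move +1, go to s0
s0 | _zy[_]_zy   read _ → write x, move 0, go to s1
s1 | _zy[x]_zy   read x → write _, move -1, go to s3
s3 | _z[y]__zy   read y → write z, move 0, go to s0
s0 | _z[z]__zy   read z → write _, move 0, go to s0
s0 | _z[_]__zy   read _ → write x, move 0, go to s1
s1 | _z[x]__zy   read x → write _, move -1, go to s3
s3 | _[z]___zy   read z → write y, move +1, go to s0
s0 | _y[_]__zy   read _ → write x, move 0, go to s1
s1 | _y[x]__zy   read x → write _, move -1, go to s3
s3 | _[y]___zy   read y → write z, move 0, go to s0
s0 | _[z]___zy   read z → write _, move 0, go to s0
s0 | _[_]___zy   read _ → write x, move 0, go to s1
s1 | _[x]___zy   read x → write _, move -1, go to s3
s3 | [_]____zy   read _ → write x, move 0, go to s2
s2 | [x]____zy
No transition is defined for (s2, x); M halts in state s2.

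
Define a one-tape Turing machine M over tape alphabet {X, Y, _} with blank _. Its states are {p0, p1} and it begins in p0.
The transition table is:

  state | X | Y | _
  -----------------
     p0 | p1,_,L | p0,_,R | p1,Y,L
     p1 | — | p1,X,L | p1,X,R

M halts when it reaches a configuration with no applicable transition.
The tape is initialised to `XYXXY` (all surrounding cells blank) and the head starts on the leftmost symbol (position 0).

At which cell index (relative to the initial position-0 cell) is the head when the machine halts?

0

state=p0 head=0 tape=_[X]YXXY   (p0,X)→(p1,_,L)
state=p1 head=-1 tape=[_]_YXXY   (p1,_)→(p1,X,R)
state=p1 head=0 tape=X[_]YXXY   (p1,_)→(p1,X,R)
state=p1 head=1 tape=XX[Y]XXY   (p1,Y)→(p1,X,L)
state=p1 head=0 tape=X[X]XXXY
At halt the head is at cell 0.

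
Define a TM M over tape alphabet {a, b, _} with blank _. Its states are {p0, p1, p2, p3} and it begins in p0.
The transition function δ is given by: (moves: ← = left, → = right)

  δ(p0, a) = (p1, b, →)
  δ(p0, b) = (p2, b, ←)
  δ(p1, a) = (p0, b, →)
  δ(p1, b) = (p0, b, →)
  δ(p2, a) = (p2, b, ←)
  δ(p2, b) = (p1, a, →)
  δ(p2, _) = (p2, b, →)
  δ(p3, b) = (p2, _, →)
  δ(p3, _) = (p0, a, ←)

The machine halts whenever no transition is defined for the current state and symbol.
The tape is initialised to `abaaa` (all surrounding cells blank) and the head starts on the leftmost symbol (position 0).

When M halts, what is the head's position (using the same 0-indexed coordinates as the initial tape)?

state=p0 head=0 tape=[a]baaa_   (p0,a)→(p1,b,→)
state=p1 head=1 tape=b[b]aaa_   (p1,b)→(p0,b,→)
state=p0 head=2 tape=bb[a]aa_   (p0,a)→(p1,b,→)
state=p1 head=3 tape=bbb[a]a_   (p1,a)→(p0,b,→)
state=p0 head=4 tape=bbbb[a]_   (p0,a)→(p1,b,→)
state=p1 head=5 tape=bbbbb[_]
At halt the head is at cell 5.

5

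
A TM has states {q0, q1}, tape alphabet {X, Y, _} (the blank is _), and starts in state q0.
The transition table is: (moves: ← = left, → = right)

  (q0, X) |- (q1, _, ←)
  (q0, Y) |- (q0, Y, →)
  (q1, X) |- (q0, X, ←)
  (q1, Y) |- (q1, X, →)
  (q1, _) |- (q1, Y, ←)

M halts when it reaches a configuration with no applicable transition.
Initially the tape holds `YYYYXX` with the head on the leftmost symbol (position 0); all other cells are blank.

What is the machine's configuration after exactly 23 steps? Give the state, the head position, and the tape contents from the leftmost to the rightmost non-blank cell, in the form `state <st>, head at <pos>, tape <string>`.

state=q0 head=0 tape=_[Y]YYYXX   (q0,Y)→(q0,Y,→)
state=q0 head=1 tape=_Y[Y]YYXX   (q0,Y)→(q0,Y,→)
state=q0 head=2 tape=_YY[Y]YXX   (q0,Y)→(q0,Y,→)
state=q0 head=3 tape=_YYY[Y]XX   (q0,Y)→(q0,Y,→)
state=q0 head=4 tape=_YYYY[X]X   (q0,X)→(q1,_,←)
state=q1 head=3 tape=_YYY[Y]_X   (q1,Y)→(q1,X,→)
state=q1 head=4 tape=_YYYX[_]X   (q1,_)→(q1,Y,←)
state=q1 head=3 tape=_YYY[X]YX   (q1,X)→(q0,X,←)
state=q0 head=2 tape=_YY[Y]XYX   (q0,Y)→(q0,Y,→)
state=q0 head=3 tape=_YYY[X]YX   (q0,X)→(q1,_,←)
state=q1 head=2 tape=_YY[Y]_YX   (q1,Y)→(q1,X,→)
state=q1 head=3 tape=_YYX[_]YX   (q1,_)→(q1,Y,←)
state=q1 head=2 tape=_YY[X]YYX   (q1,X)→(q0,X,←)
state=q0 head=1 tape=_Y[Y]XYYX   (q0,Y)→(q0,Y,→)
state=q0 head=2 tape=_YY[X]YYX   (q0,X)→(q1,_,←)
state=q1 head=1 tape=_Y[Y]_YYX   (q1,Y)→(q1,X,→)
state=q1 head=2 tape=_YX[_]YYX   (q1,_)→(q1,Y,←)
state=q1 head=1 tape=_Y[X]YYYX   (q1,X)→(q0,X,←)
state=q0 head=0 tape=_[Y]XYYYX   (q0,Y)→(q0,Y,→)
state=q0 head=1 tape=_Y[X]YYYX   (q0,X)→(q1,_,←)
state=q1 head=0 tape=_[Y]_YYYX   (q1,Y)→(q1,X,→)
state=q1 head=1 tape=_X[_]YYYX   (q1,_)→(q1,Y,←)
state=q1 head=0 tape=_[X]YYYYX   (q1,X)→(q0,X,←)
state=q0 head=-1 tape=[_]XYYYYX
After 23 steps: state q0, head at -1, tape XYYYYX.

state q0, head at -1, tape XYYYYX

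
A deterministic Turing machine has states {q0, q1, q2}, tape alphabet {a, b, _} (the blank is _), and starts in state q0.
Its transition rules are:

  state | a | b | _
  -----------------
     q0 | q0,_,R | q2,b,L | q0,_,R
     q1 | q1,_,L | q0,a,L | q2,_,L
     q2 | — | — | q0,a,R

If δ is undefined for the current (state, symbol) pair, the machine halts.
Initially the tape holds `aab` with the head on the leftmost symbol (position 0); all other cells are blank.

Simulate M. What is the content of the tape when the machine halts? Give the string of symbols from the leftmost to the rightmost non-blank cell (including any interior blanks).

ab

q0 | [a]ab   read a → write _, move R, go to q0
q0 | _[a]b   read a → write _, move R, go to q0
q0 | __[b]   read b → write b, move L, go to q2
q2 | _[_]b   read _ → write a, move R, go to q0
q0 | _a[b]   read b → write b, move L, go to q2
q2 | _[a]b
The non-blank tape span at halt is ab.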